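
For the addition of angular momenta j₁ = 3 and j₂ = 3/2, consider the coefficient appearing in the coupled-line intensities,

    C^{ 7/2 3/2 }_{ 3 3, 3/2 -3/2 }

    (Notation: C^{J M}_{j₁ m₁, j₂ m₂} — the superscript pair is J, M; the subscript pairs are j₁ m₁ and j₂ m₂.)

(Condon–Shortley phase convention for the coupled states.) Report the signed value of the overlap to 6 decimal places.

+0.308607

triangle: 1!×5!×2!/9! = 240/362880
(j±m)!: 6!×0!×0!×3!×5!×2! = 1036800
prefactor² = (2J+1)×Δ×N² = 38400/7
  k=0: +1/(0!×1!×0!×0!×5!×2!) = 1/240
Σ = 1/240  ⇒  CG² = 38400/7×(1/240)² = 2/21
CG = +√(2/21) = +0.308607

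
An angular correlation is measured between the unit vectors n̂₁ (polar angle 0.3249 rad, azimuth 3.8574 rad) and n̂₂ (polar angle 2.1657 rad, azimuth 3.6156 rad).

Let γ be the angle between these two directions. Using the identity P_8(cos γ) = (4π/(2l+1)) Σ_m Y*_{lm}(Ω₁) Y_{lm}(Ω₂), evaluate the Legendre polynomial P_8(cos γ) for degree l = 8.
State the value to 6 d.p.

-0.199297

Summing Y*_{l m}(θ₁,φ₁)·Y_{l m}(θ₂,φ₂) over m ∈ [−8, 8]; prefactor 4π/(2·8+1) = 0.739198:
  term(m=-8) = (-0.000002, 0.000006)   from Y*(Ω₁)=(0.000047, -0.000029), Y(Ω₂)=(-0.090796, 0.069090)
  term(m=-7) = (0.000025, -0.000202)   from Y*(Ω₁)=(-0.000194, 0.000631), Y(Ω₂)=(-0.304024, 0.054212)
  term(m=-6) = (0.000268, 0.002223)   from Y*(Ω₁)=(-0.002014, -0.004540), Y(Ω₂)=(-0.431010, -0.132170)
  term(m=-5) = (-0.002877, -0.007601)   from Y*(Ω₁)=(0.024227, 0.011330), Y(Ω₂)=(-0.217817, -0.211869)
  term(m=-4) = (-0.007197, -0.010439)   from Y*(Ω₁)=(-0.101581, 0.029030), Y(Ω₂)=(0.038349, 0.113726)
  term(m=-3) = (0.082062, 0.072761)   from Y*(Ω₁)=(0.163034, -0.250683), Y(Ω₂)=(-0.054363, 0.362707)
  term(m=-2) = (-0.033831, -0.017768)   from Y*(Ω₁)=(0.076988, 0.549568), Y(Ω₂)=(-0.040166, 0.055932)
  term(m=-1) = (-0.161188, -0.039753)   from Y*(Ω₁)=(-0.375233, -0.326332), Y(Ω₂)=(0.297040, -0.152387)
  term(m=+0) = (-0.024131, -0.000000)   from Y*(Ω₁)=(-0.199196, -0.000000), Y(Ω₂)=(0.121144, 0.000000)
  term(m=+1) = (-0.161188, 0.039753)   from Y*(Ω₁)=(0.375233, -0.326332), Y(Ω₂)=(-0.297040, -0.152387)
  term(m=+2) = (-0.033831, 0.017768)   from Y*(Ω₁)=(0.076988, -0.549568), Y(Ω₂)=(-0.040166, -0.055932)
  term(m=+3) = (0.082062, -0.072761)   from Y*(Ω₁)=(-0.163034, -0.250683), Y(Ω₂)=(0.054363, 0.362707)
  term(m=+4) = (-0.007197, 0.010439)   from Y*(Ω₁)=(-0.101581, -0.029030), Y(Ω₂)=(0.038349, -0.113726)
  term(m=+5) = (-0.002877, 0.007601)   from Y*(Ω₁)=(-0.024227, 0.011330), Y(Ω₂)=(0.217817, -0.211869)
  term(m=+6) = (0.000268, -0.002223)   from Y*(Ω₁)=(-0.002014, 0.004540), Y(Ω₂)=(-0.431010, 0.132170)
  term(m=+7) = (0.000025, 0.000202)   from Y*(Ω₁)=(0.000194, 0.000631), Y(Ω₂)=(0.304024, 0.054212)
  term(m=+8) = (-0.000002, -0.000006)   from Y*(Ω₁)=(0.000047, 0.000029), Y(Ω₂)=(-0.090796, -0.069090)
Total Σ_m = (-0.269612, 0.000000). Multiply by 0.739198: (-0.199297, 0.000000). P_8(cos γ) = -0.199297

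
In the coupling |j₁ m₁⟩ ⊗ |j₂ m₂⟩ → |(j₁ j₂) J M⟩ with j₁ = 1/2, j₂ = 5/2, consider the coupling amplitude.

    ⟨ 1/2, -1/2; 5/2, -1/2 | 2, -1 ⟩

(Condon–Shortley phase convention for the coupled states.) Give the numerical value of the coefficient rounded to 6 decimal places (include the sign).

-0.577350

triangle: 1!·0!·4!/6! = 24/720
(j±m)!: 0!·1!·2!·3!·1!·3! = 72
prefactor² = (2J+1)·Δ·N² = 12
  k=1: −1/(1!·0!·0!·1!·0!·3!) = -1/6
Σ = -1/6  ⇒  CG² = 12·(-1/6)² = 1/3
CG = −√(1/3) = -0.577350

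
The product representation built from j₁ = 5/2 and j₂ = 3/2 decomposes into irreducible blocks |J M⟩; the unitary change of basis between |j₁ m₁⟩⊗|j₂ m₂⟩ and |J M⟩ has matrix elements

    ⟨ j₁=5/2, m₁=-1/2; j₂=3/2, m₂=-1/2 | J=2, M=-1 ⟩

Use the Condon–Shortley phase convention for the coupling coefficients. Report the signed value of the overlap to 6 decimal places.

√[5·2!3!1!/7! · 2!3!1!2!1!3!] = √(12/7)
  +(−1)^0/∏(0,2,3,1,0,0)! = 1/12  (running 1/12)
  +(−1)^1/∏(1,1,2,0,1,1)! = -1/2  (running -5/12)
⟨..|..⟩ = √(12/7)·(-5/12) = -0.545545

-0.545545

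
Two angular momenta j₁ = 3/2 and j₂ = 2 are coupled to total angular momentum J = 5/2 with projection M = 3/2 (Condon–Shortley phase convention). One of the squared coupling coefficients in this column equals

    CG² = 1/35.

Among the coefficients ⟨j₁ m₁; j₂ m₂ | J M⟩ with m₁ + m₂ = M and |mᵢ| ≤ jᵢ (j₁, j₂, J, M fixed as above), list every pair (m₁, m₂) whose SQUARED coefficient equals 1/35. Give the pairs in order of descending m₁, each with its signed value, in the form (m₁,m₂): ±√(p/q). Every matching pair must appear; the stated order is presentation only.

(1/2,1): −√(1/35)

Admissible pairs with m₁+m₂ = M = 3/2: (-1/2,2), (1/2,1), (3/2,0)
  (m₁,m₂)=(3/2,0): CG² = 18/35, CG = +√(18/35)
  (m₁,m₂)=(1/2,1): CG² = 1/35, CG = −√(1/35)   ← matches the target
  (m₁,m₂)=(-1/2,2): CG² = 16/35, CG = −√(16/35)
Pairs with CG² = 1/35: (1/2,1): −√(1/35)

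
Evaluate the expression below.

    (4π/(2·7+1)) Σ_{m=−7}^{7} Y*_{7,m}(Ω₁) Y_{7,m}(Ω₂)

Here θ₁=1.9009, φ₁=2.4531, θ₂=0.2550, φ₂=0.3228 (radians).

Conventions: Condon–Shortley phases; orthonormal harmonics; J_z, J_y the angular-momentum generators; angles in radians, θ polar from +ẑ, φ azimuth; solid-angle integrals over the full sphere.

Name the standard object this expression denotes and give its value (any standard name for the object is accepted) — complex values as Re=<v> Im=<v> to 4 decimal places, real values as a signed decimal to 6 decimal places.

This sum is the spherical-harmonic addition theorem: it equals the Legendre polynomial P_l(cos γ) of the angle γ between the two directions.
Summing Y*_{l m}(θ₁,φ₁)·Y_{l m}(θ₂,φ₂) over m ∈ [−7, 7]; prefactor 4π/(2·7+1) = 0.837758:
  [-7]  conj(Y_{7,-7})(Ω₁) = -0.03623 - 0.33711j ; Y_{7,-7}(Ω₂) = -0.00002 - 0.00003j ; Δ = -0.00001 + 0.00001j
  [-6]  conj(Y_{7,-6})(Ω₁) = 0.23874 - 0.36325j ; Y_{7,-6}(Ω₂) = -0.00017 - 0.00044j ; Δ = -0.00020 - 0.00004j
  [-5]  conj(Y_{7,-5})(Ω₁) = 0.09715 - 0.03014j ; Y_{7,-5}(Ω₂) = -0.00018 - 0.00418j ; Δ = -0.00014 - 0.00040j
  [-4]  conj(Y_{7,-4})(Ω₁) = -0.28823 - 0.11768j ; Y_{7,-4}(Ω₂) = 0.00728 - 0.02535j ; Δ = -0.00508 + 0.00645j
  [-3]  conj(Y_{7,-3})(Ω₁) = -0.10476 - 0.19421j ; Y_{7,-3}(Ω₂) = 0.06699 - 0.09741j ; Δ = -0.02594 - 0.00280j
  [-2]  conj(Y_{7,-2})(Ω₁) = -0.04389 + 0.22363j ; Y_{7,-2}(Ω₂) = 0.28762 - 0.21666j ; Δ = 0.03583 + 0.07383j
  [-1]  conj(Y_{7,-1})(Ω₁) = -0.19678 + 0.16191j ; Y_{7,-1}(Ω₂) = 0.60521 - 0.20244j ; Δ = -0.08632 + 0.13783j
  [+0]  conj(Y_{7,0})(Ω₁) = 0.20045 + 0.00000j ; Y_{7,0}(Ω₂) = 0.30069 + 0.00000j ; Δ = 0.06027 + 0.00000j
  [+1]  conj(Y_{7,1})(Ω₁) = 0.19678 + 0.16191j ; Y_{7,1}(Ω₂) = -0.60521 - 0.20244j ; Δ = -0.08632 - 0.13783j
  [+2]  conj(Y_{7,2})(Ω₁) = -0.04389 - 0.22363j ; Y_{7,2}(Ω₂) = 0.28762 + 0.21666j ; Δ = 0.03583 - 0.07383j
  [+3]  conj(Y_{7,3})(Ω₁) = 0.10476 - 0.19421j ; Y_{7,3}(Ω₂) = -0.06699 - 0.09741j ; Δ = -0.02594 + 0.00280j
  [+4]  conj(Y_{7,4})(Ω₁) = -0.28823 + 0.11768j ; Y_{7,4}(Ω₂) = 0.00728 + 0.02535j ; Δ = -0.00508 - 0.00645j
  [+5]  conj(Y_{7,5})(Ω₁) = -0.09715 - 0.03014j ; Y_{7,5}(Ω₂) = 0.00018 - 0.00418j ; Δ = -0.00014 + 0.00040j
  [+6]  conj(Y_{7,6})(Ω₁) = 0.23874 + 0.36325j ; Y_{7,6}(Ω₂) = -0.00017 + 0.00044j ; Δ = -0.00020 + 0.00004j
  [+7]  conj(Y_{7,7})(Ω₁) = 0.03623 - 0.33711j ; Y_{7,7}(Ω₂) = 0.00002 - 0.00003j ; Δ = -0.00001 - 0.00001j
Total Σ_m = -0.10344 + 0.00000j. Multiply by 0.837758: -0.08666 + 0.00000j. P_7(cos γ) = -0.086656

Legendre polynomial (addition theorem), -0.086656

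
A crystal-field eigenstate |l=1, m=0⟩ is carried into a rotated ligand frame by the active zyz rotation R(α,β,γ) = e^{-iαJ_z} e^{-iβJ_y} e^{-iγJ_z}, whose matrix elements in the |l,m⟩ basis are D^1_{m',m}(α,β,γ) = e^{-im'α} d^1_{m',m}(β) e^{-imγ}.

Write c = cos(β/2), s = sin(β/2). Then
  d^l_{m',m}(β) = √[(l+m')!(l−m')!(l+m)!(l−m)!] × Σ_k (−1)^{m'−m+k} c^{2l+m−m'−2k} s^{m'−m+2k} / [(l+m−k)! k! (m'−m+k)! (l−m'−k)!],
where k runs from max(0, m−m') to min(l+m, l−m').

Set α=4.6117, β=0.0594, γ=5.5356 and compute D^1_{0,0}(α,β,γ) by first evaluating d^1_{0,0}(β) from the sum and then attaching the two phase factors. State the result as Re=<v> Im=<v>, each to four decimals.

Split into d^1_{0,0}(β=0.0594) × two z-phases.
Half-angle: c=0.999559, s=0.029696. N=√(1·1·1·1)=1.000000
k∈{0,1} keeps every argument non-negative
  k=0: (−1)^0·1.0000/(1)·0.9996^2·0.0297^0 = +0.999118
  k=1: (−1)^1·1.0000/(1)·0.9996^0·0.0297^2 = -0.000882
d^1_{0,0}(0.0594) = +0.999118 -0.000882 = +0.998236
Attach z-rotation phases: D = e^{-i(0)(4.6117)}·(+0.998236)·e^{-i(0)(5.5356)} = +0.998236+0.000000i

Re=0.9982 Im=0.0000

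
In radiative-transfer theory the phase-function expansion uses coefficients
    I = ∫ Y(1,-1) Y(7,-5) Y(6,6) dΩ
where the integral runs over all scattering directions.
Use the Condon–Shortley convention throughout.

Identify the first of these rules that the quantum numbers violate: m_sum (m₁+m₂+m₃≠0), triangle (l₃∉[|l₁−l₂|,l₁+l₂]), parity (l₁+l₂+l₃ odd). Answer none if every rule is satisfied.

m₁+m₂+m₃ = -1 − 5 + 6 = 0  ✓
triangle: |1−7|=6 ≤ l₃=6 ≤ 1+7=8  ✓
parity: l₁+l₂+l₃ = 14 is even  ✓

none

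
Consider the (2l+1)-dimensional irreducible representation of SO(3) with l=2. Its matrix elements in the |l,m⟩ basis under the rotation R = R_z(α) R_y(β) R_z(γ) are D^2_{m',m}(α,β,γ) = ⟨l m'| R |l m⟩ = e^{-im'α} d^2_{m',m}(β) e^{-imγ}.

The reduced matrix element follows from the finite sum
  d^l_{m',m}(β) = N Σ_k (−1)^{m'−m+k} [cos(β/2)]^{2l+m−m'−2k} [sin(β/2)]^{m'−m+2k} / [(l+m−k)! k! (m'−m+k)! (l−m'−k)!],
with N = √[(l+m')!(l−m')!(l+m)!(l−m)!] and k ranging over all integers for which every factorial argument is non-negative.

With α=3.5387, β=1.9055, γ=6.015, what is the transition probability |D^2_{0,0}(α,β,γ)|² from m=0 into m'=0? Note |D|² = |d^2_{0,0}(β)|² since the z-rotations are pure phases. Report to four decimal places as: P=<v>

P=0.1143

First d^2_{0,0}(β=1.9055), then the phase factors e^{-i(0)α} and e^{-i(0)γ}:
c=cos(1.905500/2)=0.579444, s=sin(1.905500/2)=0.815012; N=√[2·2·2·2]=4.000000
The bounds max(0,m−m')=0 and min(l+m,l−m')=2 give 3 terms
  k=0: (−1)^0·4.0000/(4)·0.5794^4·0.8150^0 = +0.112732
  k=1: (−1)^1·4.0000/(1)·0.5794^2·0.8150^2 = -0.892095
  k=2: (−1)^2·4.0000/(4)·0.5794^0·0.8150^4 = +0.441221
d^2_{0,0}(1.9055) = +0.112732 -0.892095 +0.441221 = -0.338142
|D^2_{0,0}|² = |d^2_{0,0}(β)|² = (-0.338142)² = 0.114340 (the z-rotation phases have unit modulus)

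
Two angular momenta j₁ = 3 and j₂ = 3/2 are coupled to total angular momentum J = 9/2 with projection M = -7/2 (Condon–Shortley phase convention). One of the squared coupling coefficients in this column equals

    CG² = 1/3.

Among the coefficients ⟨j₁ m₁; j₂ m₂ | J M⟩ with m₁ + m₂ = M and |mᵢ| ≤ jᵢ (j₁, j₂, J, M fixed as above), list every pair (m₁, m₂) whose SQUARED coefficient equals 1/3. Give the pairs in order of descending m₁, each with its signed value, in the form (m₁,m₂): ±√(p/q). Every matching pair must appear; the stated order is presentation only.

(-3,-1/2): +√(1/3)

Admissible pairs with m₁+m₂ = M = -7/2: (-3,-1/2), (-2,-3/2)
  (m₁,m₂)=(-2,-3/2): CG² = 2/3, CG = +√(2/3)
  (m₁,m₂)=(-3,-1/2): CG² = 1/3, CG = +√(1/3)   ← matches the target
Pairs with CG² = 1/3: (-3,-1/2): +√(1/3)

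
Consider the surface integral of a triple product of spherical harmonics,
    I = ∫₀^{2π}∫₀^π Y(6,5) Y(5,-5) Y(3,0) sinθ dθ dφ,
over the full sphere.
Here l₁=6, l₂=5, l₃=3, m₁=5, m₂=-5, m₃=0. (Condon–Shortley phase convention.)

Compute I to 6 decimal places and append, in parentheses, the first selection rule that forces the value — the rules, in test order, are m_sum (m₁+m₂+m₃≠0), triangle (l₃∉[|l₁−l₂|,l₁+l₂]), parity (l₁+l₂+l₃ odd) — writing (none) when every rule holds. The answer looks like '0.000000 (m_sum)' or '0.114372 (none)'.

0.207001 (none)

Checks pass: Σm=0; 14 even; l₃=3∈[1,11].
(2·6+1)(2·5+1)(2·3+1) = 1001
Δ: 8! 4! 2! / 15! → 1/675675
sum: t=3:−1/8640 t=4:+1/2304 t=5:−1/8640 = 7/34560
3j²(6 5 3; 0 0 0) = Δ·Π!·Σ² = 7/429  (sign -1)
sum: t=0:+1/483840 = 1/483840
3j²(6 5 3; 5 -5 0) = Δ·Π!·Σ² = 3/91  (sign -1)
combine: 4πI² = 1001·7/429·3/91 = 7/13
take √, sign +1: I = 0.20700098
No selection rule forces the value: the integral is nonzero (none).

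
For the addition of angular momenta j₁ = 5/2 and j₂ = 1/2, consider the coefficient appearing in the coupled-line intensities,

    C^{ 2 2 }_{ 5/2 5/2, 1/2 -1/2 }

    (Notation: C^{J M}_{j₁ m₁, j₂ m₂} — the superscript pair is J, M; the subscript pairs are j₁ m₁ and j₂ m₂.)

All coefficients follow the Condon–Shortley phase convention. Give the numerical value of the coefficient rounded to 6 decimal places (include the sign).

+0.912871

j₁+j₂−J=1  J+j₁−j₂=4  J−j₁+j₂=0  j₁+j₂+J+1=6
(j₁±m₁, j₂±m₂, J±M) = (5,0,0,1,4,0)
P² = 480
sum k=0..0:
  [0] +1/24 = 1/24
S = 1/24
C² = P²·S² = 5/6 ; C = +0.912871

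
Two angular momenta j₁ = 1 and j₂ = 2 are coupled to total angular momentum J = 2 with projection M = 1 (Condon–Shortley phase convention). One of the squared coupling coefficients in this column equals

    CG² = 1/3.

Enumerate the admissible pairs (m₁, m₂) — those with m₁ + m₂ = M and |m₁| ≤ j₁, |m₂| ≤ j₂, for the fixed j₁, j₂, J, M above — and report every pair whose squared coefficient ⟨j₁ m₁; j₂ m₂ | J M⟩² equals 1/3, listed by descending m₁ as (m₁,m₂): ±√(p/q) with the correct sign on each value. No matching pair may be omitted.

(-1,2): −√(1/3)

Admissible pairs with m₁+m₂ = M = 1: (-1,2), (0,1), (1,0)
  (m₁,m₂)=(1,0): CG² = 1/2, CG = +√(1/2)
  (m₁,m₂)=(0,1): CG² = 1/6, CG = −√(1/6)
  (m₁,m₂)=(-1,2): CG² = 1/3, CG = −√(1/3)   ← matches the target
Pairs with CG² = 1/3: (-1,2): −√(1/3)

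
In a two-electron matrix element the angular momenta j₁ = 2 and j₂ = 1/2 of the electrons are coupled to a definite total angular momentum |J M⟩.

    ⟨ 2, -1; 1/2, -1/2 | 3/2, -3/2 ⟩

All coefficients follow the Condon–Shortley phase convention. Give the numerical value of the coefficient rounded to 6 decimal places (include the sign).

+0.447214  (= +√(1/5))

j₁+j₂−J=1  J+j₁−j₂=3  J−j₁+j₂=0  j₁+j₂+J+1=5
(j₁±m₁, j₂±m₂, J±M) = (1,3,0,1,0,3)
P² = 36/5
sum k=0..0:
  [0] +1/6 = 1/6
S = 1/6
C² = P²·S² = 1/5 ; C = +0.447214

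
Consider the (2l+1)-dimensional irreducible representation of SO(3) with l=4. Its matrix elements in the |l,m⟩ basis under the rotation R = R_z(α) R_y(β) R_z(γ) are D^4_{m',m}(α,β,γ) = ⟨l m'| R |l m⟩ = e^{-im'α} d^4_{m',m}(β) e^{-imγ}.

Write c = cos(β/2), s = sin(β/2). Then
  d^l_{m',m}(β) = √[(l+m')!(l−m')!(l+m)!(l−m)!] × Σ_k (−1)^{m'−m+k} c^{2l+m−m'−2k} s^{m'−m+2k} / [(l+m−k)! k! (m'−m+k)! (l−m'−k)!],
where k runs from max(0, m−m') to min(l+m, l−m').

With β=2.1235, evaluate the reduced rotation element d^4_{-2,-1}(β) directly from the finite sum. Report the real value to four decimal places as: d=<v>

d=0.4669

d^4_{-2,-1}(β=2.1235) via the finite sum:
Half-angle: c=0.487345, s=0.873210. N=√(2·720·6·120)=1018.233765
Admissible k: 1..3 (factorial args all ≥0)
  k=1: (−1)^0·1018.2338/(240)·0.4873^7·0.8732^1 = +0.024188
  k=2: (−1)^1·1018.2338/(48)·0.4873^5·0.8732^3 = -0.388278
  k=3: (−1)^2·1018.2338/(72)·0.4873^3·0.8732^5 = +0.831030
d^4_{-2,-1}(2.1235) = +0.024188 -0.388278 +0.831030 = +0.466940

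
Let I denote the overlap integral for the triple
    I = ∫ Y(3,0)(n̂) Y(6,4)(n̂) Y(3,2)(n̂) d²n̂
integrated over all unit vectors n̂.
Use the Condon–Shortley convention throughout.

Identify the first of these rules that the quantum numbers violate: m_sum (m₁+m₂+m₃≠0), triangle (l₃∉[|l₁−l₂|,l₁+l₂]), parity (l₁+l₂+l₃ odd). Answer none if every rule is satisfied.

azimuthal sum: 0 + 4 + 2 = 6  ✗
3 ≤ 3 ≤ 9 (triangle on l)
L = 3 + 6 + 3 = 12 (even)

m_sum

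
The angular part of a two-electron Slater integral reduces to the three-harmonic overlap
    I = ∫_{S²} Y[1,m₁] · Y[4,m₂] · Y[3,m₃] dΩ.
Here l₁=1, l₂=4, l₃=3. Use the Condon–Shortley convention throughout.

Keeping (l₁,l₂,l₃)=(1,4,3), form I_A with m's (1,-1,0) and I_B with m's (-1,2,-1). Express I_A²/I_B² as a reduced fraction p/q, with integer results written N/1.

2/3

Same 1,4,3: normalisation and zero-m 3j drop out of the ratio.
A: Δ: 2! 0! 6! / 9! → 1/252; sum: t=0:+1/72 = 1/72; 3j²(1 4 3; 1 -1 0) = Δ·Π!·Σ² = 5/126  (sign -1)
B: Δ: 2! 0! 6! / 9! → 1/252; sum: t=2:+1/96 = 1/96; 3j²(1 4 3; -1 2 -1) = Δ·Π!·Σ² = 5/84  (sign +1)
I_A²/I_B² = (5/126)/(5/84) = 2/3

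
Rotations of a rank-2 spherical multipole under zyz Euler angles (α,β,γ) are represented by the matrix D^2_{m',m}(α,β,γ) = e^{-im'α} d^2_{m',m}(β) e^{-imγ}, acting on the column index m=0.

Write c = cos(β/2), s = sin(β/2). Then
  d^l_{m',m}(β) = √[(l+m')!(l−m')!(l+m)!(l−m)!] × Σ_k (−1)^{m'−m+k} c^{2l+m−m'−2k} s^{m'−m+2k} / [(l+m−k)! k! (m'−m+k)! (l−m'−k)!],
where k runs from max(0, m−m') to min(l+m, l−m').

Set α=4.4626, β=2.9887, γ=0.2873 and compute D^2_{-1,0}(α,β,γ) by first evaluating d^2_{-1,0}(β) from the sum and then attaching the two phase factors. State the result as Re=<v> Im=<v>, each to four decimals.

Re=0.0456 Im=0.1786

D^2_{-1,0}(4.4626,2.9887,0.2873) = e^{-i·-1·4.4626}·d^2_{-1,0}(2.9887)·e^{-i·0·0.2873}. Compute d first:
With c≡cos(β/2)=0.076372 and s≡sin(β/2)=0.997079, N=[1·6·2·2]^{1/2}=4.898979
k: max(0,(0)−(-1))=1 … min(2+(0),2−(-1))=2
  k=1: (−1)^0·4.8990/(2)·0.0764^3·0.9971^1 = +0.001088
  k=2: (−1)^1·4.8990/(2)·0.0764^1·0.9971^3 = -0.185438
d^2_{-1,0}(2.9887) = +0.001088 -0.185438 = -0.184350
D = (-0.247199-0.968965i)·(-0.184350)·(+1.000000+0.000000i) = +0.045571+0.178629i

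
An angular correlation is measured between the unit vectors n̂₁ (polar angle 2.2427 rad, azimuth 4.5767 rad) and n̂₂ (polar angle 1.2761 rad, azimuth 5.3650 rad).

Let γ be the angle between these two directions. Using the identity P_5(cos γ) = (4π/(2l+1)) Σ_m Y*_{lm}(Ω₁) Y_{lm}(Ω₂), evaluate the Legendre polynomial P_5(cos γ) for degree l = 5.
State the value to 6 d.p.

0.324498

Addition theorem: P_5(cos γ) = (4π/11) Σ_m Y*_{lm}(Ω₁) Y_{lm}(Ω₂), m = −5…5:
  [-5]  conj(Y_{5,-5})(Ω₁) = (-0.085530, -0.106104) ; Y_{5,-5}(Ω₂) = (-0.045116, -0.369608) ; Δ = (-0.035358, 0.036399)
  [-4]  conj(Y_{5,-4})(Ω₁) = (-0.293514, 0.177042) ; Y_{5,-4}(Ω₂) = (-0.308164, -0.181034) ; Δ = (0.122501, -0.001422)
  [-3]  conj(Y_{5,-3})(Ω₁) = (0.163313, 0.378786) ; Y_{5,-3}(Ω₂) = (0.067576, -0.027543) ; Δ = (0.021469, 0.021098)
  [-2]  conj(Y_{5,-2})(Ω₁) = (0.101120, -0.028136) ; Y_{5,-2}(Ω₂) = (0.088358, -0.324848) ; Δ = (-0.000205, -0.035335)
  [-1]  conj(Y_{5,-1})(Ω₁) = (0.043123, 0.315857) ; Y_{5,-1}(Ω₂) = (-0.005881, -0.007694) ; Δ = (0.002177, -0.002189)
  [+0]  conj(Y_{5,0})(Ω₁) = (0.193986, -0.000000) ; Y_{5,0}(Ω₂) = (0.324161, 0.000000) ; Δ = (0.062883, 0.000000)
  [+1]  conj(Y_{5,1})(Ω₁) = (-0.043123, 0.315857) ; Y_{5,1}(Ω₂) = (0.005881, -0.007694) ; Δ = (0.002177, 0.002189)
  [+2]  conj(Y_{5,2})(Ω₁) = (0.101120, 0.028136) ; Y_{5,2}(Ω₂) = (0.088358, 0.324848) ; Δ = (-0.000205, 0.035335)
  [+3]  conj(Y_{5,3})(Ω₁) = (-0.163313, 0.378786) ; Y_{5,3}(Ω₂) = (-0.067576, -0.027543) ; Δ = (0.021469, -0.021098)
  [+4]  conj(Y_{5,4})(Ω₁) = (-0.293514, -0.177042) ; Y_{5,4}(Ω₂) = (-0.308164, 0.181034) ; Δ = (0.122501, 0.001422)
  [+5]  conj(Y_{5,5})(Ω₁) = (0.085530, -0.106104) ; Y_{5,5}(Ω₂) = (0.045116, -0.369608) ; Δ = (-0.035358, -0.036399)
Accumulated sum (0.284050, 0.000000); after 4π/(2l+1) scaling, (0.324498, 0.000000) ⇒ P_5 = 0.324498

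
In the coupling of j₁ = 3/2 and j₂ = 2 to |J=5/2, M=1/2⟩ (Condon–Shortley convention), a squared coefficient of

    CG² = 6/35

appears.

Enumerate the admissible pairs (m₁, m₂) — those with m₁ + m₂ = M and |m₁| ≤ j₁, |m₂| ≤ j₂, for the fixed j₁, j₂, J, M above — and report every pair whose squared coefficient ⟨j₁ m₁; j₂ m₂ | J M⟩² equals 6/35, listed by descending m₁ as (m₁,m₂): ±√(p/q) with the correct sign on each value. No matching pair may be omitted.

(-3/2,2): −√(6/35)

Admissible pairs with m₁+m₂ = M = 1/2: (-3/2,2), (-1/2,1), (1/2,0), (3/2,-1)
  (m₁,m₂)=(3/2,-1): CG² = 27/70, CG = +√(27/70)
  (m₁,m₂)=(1/2,0): CG² = 3/35, CG = +√(3/35)
  (m₁,m₂)=(-1/2,1): CG² = 5/14, CG = −√(5/14)
  (m₁,m₂)=(-3/2,2): CG² = 6/35, CG = −√(6/35)   ← matches the target
Pairs with CG² = 6/35: (-3/2,2): −√(6/35)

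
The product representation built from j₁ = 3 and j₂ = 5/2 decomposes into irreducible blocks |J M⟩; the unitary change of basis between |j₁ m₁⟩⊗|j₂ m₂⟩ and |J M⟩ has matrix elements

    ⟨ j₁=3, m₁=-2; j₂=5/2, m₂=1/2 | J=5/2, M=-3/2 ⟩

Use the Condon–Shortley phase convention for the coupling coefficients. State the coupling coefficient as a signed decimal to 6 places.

+0.267261  (= +√(1/14))

triangle: 3!×3!×2!/9! = 72/362880
(j±m)!: 1!×5!×3!×2!×1!×4! = 34560
prefactor² = (2J+1)×Δ×N² = 288/7
  k=2: +1/(2!×1!×3!×1!×0!×1!) = 1/12
  k=3: −1/(3!×0!×2!×0!×1!×2!) = -1/24
Σ = 1/24  ⇒  CG² = 288/7×(1/24)² = 1/14
CG = +√(1/14) = +0.267261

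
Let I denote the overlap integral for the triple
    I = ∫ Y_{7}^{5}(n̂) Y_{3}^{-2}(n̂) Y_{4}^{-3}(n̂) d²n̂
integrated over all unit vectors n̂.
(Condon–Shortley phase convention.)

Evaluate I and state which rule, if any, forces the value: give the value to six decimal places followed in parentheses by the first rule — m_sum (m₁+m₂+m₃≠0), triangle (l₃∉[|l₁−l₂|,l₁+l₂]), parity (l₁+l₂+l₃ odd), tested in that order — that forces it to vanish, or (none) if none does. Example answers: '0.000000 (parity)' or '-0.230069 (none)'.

Rules hold: Σm=0, L=14 even, 4≤4≤10.
N = 15·7·9 = 945
Δ = 6!·8!·0!/15! = 1/45045
Racah Σ t=3..3: t=3:−1/20736 = -1/20736
⇒ 3j(7 3 4; 0 0 0)² = 35/1287, sgn -1
Racah Σ t=1..1: t=1:−1/604800 = -1/604800
⇒ 3j(7 3 4; 5 -2 -3)² = 16/455, sgn +1
4πI² = N·(3j₀)²·(3jₘ)² = 1680/1859
I = -1·√(0.903712/4π) = -0.26816989
No selection rule forces the value: the integral is nonzero (none).

-0.268170 (none)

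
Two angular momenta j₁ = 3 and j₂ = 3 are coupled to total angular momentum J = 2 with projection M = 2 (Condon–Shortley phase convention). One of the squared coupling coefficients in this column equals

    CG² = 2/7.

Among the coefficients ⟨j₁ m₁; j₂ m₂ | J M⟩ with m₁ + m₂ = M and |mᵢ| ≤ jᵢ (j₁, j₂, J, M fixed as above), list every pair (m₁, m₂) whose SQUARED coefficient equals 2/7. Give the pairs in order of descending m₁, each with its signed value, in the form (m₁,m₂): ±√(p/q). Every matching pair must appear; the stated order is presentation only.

Admissible pairs with m₁+m₂ = M = 2: (-1,3), (0,2), (1,1), (2,0), (3,-1)
  (m₁,m₂)=(3,-1): CG² = 5/42, CG = +√(5/42)
  (m₁,m₂)=(2,0): CG² = 5/21, CG = −√(5/21)
  (m₁,m₂)=(1,1): CG² = 2/7, CG = +√(2/7)   ← matches the target
  (m₁,m₂)=(0,2): CG² = 5/21, CG = −√(5/21)
  (m₁,m₂)=(-1,3): CG² = 5/42, CG = +√(5/42)
Pairs with CG² = 2/7: (1,1): +√(2/7)

(1,1): +√(2/7)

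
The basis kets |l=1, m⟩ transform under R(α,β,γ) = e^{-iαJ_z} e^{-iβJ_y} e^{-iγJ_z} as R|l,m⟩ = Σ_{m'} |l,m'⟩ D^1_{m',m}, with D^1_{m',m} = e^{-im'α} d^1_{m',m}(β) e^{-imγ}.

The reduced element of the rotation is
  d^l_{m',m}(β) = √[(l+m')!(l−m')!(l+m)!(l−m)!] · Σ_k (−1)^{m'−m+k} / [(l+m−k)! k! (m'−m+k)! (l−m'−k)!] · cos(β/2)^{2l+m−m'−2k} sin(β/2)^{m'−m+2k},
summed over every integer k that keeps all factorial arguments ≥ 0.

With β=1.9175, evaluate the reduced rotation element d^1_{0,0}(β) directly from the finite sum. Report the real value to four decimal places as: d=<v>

d^1_{0,0}(β=1.9175) via the finite sum:
c=cos(1.917500/2)=0.574544, s=sin(1.917500/2)=0.818474; N=√[1·1·1·1]=1.000000
k: max(0,(0)−(0))=0 … min(1+(0),1−(0))=1
  k=0: (−1)^0·1.0000/(1)·0.5745^2·0.8185^0 = +0.330100
  k=1: (−1)^1·1.0000/(1)·0.5745^0·0.8185^2 = -0.669900
d^1_{0,0}(1.9175) = +0.330100 -0.669900 = -0.339799

d=-0.3398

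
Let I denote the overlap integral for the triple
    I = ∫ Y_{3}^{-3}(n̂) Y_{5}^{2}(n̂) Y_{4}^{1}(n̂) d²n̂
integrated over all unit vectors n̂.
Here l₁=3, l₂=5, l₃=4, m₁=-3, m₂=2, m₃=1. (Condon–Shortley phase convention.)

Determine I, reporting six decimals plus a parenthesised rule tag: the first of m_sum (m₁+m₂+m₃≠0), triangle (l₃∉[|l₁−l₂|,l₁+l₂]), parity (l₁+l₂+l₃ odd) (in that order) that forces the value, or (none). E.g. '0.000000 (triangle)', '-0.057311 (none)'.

-0.179179 (none)

Checks pass: Σm=0; 12 even; l₃=4∈[2,8].
(2·3+1)(2·5+1)(2·4+1) = 693
Δ: 4! 2! 6! / 13! → 1/180180
sum: t=1:−1/576 t=2:+1/144 t=3:−1/576 = 1/288
3j²(3 5 4; 0 0 0) = Δ·Π!·Σ² = 20/1001  (sign +1)
sum: t=4:+1/1728 = 1/1728
3j²(3 5 4; -3 2 1) = Δ·Π!·Σ² = 25/858  (sign -1)
combine: 4πI² = 693·20/1001·25/858 = 750/1859
take √, sign -1: I = -0.17917854
No selection rule forces the value: the integral is nonzero (none).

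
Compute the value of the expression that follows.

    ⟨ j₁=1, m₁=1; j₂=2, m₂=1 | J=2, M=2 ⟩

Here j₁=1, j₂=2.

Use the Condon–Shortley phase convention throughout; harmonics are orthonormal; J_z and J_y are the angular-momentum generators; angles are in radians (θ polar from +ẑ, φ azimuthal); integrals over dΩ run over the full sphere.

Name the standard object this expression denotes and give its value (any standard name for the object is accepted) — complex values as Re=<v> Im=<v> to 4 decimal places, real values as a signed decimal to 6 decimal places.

This is a Clebsch–Gordan (vector-coupling) coefficient.
j₁+j₂−J=1  J+j₁−j₂=1  J−j₁+j₂=3  j₁+j₂+J+1=6
(j₁±m₁, j₂±m₂, J±M) = (2,0,3,1,4,0)
P² = 12
sum k=0..0:
  [0] +1/6 = 1/6
S = 1/6
C² = P²·S² = 1/3 ; C = +0.577350

Clebsch–Gordan coefficient, +√(1/3) ≈ +0.577350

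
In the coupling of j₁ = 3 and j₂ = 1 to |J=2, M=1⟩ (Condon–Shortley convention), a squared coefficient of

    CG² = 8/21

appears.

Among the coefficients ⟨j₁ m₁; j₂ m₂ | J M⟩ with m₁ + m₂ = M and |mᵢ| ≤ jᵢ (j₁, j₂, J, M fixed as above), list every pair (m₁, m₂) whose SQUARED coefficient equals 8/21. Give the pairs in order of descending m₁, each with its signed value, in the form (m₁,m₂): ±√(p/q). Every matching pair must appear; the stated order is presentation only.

Admissible pairs with m₁+m₂ = M = 1: (0,1), (1,0), (2,-1)
  (m₁,m₂)=(2,-1): CG² = 10/21, CG = +√(10/21)
  (m₁,m₂)=(1,0): CG² = 8/21, CG = −√(8/21)   ← matches the target
  (m₁,m₂)=(0,1): CG² = 1/7, CG = +√(1/7)
Pairs with CG² = 8/21: (1,0): −√(8/21)

(1,0): −√(8/21)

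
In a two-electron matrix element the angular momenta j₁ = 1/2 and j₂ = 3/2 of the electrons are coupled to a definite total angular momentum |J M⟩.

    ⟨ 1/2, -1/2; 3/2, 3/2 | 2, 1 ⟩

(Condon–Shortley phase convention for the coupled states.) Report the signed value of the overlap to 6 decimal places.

+√(1/4) ≈ +0.500000

√[5·0!1!3!/5! · 0!1!3!0!3!1!] = √(9)
  +(−1)^0/∏(0,0,1,3,0,0)! = 1/6  (running 1/6)
⟨..|..⟩ = √(9)·(1/6) = +0.500000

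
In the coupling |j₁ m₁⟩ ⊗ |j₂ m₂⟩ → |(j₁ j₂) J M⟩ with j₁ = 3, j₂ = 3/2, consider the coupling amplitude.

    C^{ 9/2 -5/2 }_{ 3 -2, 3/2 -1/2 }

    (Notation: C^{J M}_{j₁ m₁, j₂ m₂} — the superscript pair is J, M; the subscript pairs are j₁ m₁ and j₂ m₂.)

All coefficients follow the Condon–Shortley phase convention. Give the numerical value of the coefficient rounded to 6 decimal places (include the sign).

j₁+j₂−J=0  J+j₁−j₂=6  J−j₁+j₂=3  j₁+j₂+J+1=10
(j₁±m₁, j₂±m₂, J±M) = (1,5,1,2,2,7)
P² = 28800
sum k=0..0:
  [0] +1/240 = 1/240
S = 1/240
C² = P²·S² = 1/2 ; C = +0.707107

+0.707107  (= +√(1/2))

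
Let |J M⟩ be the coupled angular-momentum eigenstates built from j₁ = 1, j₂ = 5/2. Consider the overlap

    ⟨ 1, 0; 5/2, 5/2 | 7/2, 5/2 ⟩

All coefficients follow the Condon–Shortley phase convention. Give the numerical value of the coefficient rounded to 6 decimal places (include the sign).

+√(2/7) = +0.534522

triangle: 0!×2!×5!/8! = 240/40320
(j±m)!: 1!×1!×5!×0!×6!×1! = 86400
prefactor² = (2J+1)×Δ×N² = 28800/7
  k=0: +1/(0!×0!×1!×5!×1!×0!) = 1/120
Σ = 1/120  ⇒  CG² = 28800/7×(1/120)² = 2/7
CG = +√(2/7) = +0.534522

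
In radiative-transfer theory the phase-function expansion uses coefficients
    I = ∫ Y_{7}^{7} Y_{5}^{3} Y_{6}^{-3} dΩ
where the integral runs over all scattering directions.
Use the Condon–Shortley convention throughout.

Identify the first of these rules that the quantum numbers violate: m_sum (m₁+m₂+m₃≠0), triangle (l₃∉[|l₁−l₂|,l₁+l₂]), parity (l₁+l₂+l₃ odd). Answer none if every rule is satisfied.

azimuthal sum: 7 + 3 − 3 = 7  ✗
2 ≤ 6 ≤ 12 (triangle on l)
L = 7 + 5 + 6 = 18 (even)

m_sum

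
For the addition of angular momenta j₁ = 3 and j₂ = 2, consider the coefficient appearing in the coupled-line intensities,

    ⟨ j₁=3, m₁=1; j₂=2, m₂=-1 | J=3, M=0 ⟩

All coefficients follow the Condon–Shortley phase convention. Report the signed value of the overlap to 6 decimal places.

√[7·2!4!2!/9! · 4!2!1!3!3!3!] = √(96/5)
  +(−1)^0/∏(0,2,2,1,2,1)! = 1/8  (running 1/8)
  +(−1)^1/∏(1,1,1,0,3,2)! = -1/12  (running 1/24)
⟨..|..⟩ = √(96/5)·(1/24) = +0.182574

+0.182574  (= +√(1/30))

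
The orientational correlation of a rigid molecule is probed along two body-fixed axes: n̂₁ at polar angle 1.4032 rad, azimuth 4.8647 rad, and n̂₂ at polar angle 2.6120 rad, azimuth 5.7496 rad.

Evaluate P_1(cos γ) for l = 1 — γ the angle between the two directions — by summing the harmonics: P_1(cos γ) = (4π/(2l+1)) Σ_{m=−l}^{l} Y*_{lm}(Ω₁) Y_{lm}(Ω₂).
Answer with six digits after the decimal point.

Summing Y*_{l m}(θ₁,φ₁)·Y_{l m}(θ₂,φ₂) over m ∈ [−1, 1]; prefactor 4π/(2·1+1) = 4.188790:
  m=-1: Y*=+0.051685-0.336710i  Y=+0.150275+0.088774i  product +0.037658-0.046011i
  m=+0: Y*=+0.081505-0.000000i  Y=-0.421670+0.000000i  product -0.034368+0.000000i
  m=+1: Y*=-0.051685-0.336710i  Y=-0.150275+0.088774i  product +0.037658+0.046011i
Accumulated sum +0.040948+0.000000i; after 4π/(2l+1) scaling, +0.171521+0.000000i ⇒ P_1 = 0.171521

0.171521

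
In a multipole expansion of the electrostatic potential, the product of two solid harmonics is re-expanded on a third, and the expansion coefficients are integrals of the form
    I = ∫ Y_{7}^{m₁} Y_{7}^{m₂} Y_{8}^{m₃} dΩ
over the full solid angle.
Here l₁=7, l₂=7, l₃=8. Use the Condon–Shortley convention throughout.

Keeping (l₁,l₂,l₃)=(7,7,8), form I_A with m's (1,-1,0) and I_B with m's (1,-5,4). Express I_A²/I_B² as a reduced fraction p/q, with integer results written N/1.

l's match ⇒ only the (l;m) 3-j factors differ between A and B.
A: triangle coeff Δ(7,7,8) = 1/22086194130; Σ_t [0,6]: t=0:+1/1492992000 t=1:−1/62208000 t=2:+1/15925248 t=3:−1/18662400 t=4:+1/99532800 t=5:−1/3048192000 t=6:+1/1170505728000 = 11/3121348608; (3j)²=3125/4056234 [(7 7 8; 1 -1 0)], sign=+1
B: triangle coeff Δ(7,7,8) = 1/22086194130; Σ_t [0,2]: t=0:+1/1492992000 t=1:−1/435456000 t=2:+1/1114767360 = -61/83607552000; (3j)²=3721/482885 [(7 7 8; 1 -5 4)], sign=-1
I_A²/I_B² = (3125/4056234)/(3721/482885) = 15625/156282

15625/156282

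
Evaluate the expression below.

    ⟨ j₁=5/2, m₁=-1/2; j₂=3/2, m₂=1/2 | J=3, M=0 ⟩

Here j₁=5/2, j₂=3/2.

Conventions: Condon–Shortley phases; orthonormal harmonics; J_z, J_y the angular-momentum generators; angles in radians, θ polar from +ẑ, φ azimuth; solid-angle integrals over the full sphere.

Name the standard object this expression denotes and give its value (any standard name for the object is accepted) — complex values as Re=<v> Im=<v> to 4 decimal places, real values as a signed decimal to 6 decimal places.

Clebsch–Gordan coefficient, −√(1/5) ≈ -0.447214

This is a Clebsch–Gordan (vector-coupling) coefficient.
triangle: 1!*4!*2!/8! = 48/40320
(j±m)!: 2!*3!*2!*1!*3!*3! = 864
prefactor² = (2J+1)*Δ*N² = 36/5
  k=0: +1/(0!*1!*3!*2!*1!*0!) = 1/12
  k=1: −1/(1!*0!*2!*1!*2!*1!) = -1/4
Σ = -1/6  ⇒  CG² = 36/5*(-1/6)² = 1/5
CG = −√(1/5) = -0.447214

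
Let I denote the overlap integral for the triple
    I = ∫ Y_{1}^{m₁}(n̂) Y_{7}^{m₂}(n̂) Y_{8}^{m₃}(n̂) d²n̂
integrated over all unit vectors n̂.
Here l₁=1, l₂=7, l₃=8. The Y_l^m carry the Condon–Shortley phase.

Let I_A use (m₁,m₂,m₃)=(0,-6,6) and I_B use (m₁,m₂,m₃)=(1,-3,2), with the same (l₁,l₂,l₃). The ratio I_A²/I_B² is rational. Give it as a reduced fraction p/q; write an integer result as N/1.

Same 1,7,8: normalisation and zero-m 3j drop out of the ratio.
A: Δ: 0! 2! 14! / 17! → 1/2040; sum: t=0:+1/6227020800 = 1/6227020800; 3j²(1 7 8; 0 -6 6) = Δ·Π!·Σ² = 7/510  (sign +1)
B: Δ: 0! 2! 14! / 17! → 1/2040; sum: t=0:+1/174182400 = 1/174182400; 3j²(1 7 8; 1 -3 2) = Δ·Π!·Σ² = 1/136  (sign +1)
I_A²/I_B² = (7/510)/(1/136) = 28/15

28/15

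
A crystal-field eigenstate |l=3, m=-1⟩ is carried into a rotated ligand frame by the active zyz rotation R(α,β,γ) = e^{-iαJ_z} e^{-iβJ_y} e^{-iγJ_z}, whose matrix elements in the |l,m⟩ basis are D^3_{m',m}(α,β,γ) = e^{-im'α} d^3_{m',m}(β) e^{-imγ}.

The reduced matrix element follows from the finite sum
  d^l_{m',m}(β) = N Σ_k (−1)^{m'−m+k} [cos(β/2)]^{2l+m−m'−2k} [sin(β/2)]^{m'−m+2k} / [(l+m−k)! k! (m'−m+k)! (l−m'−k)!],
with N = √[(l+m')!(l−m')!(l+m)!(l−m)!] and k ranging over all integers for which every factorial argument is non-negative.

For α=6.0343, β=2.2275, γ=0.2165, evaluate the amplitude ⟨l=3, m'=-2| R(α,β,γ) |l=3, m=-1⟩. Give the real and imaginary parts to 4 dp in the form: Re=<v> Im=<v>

D^3_{-2,-1}(6.0343,2.2275,0.2165) = e^{-i·-2·6.0343}·d^3_{-2,-1}(2.2275)·e^{-i·-1·0.2165}. Compute d first:
With c≡cos(β/2)=0.441300 and s≡sin(β/2)=0.897360, N=[1·120·2·24]^{1/2}=75.894664
Admissible k: 1..2 (factorial args all ≥0)
  k=1: (−1)^0·75.8947/(24)·0.4413^5·0.8974^1 = +0.047493
  k=2: (−1)^1·75.8947/(12)·0.4413^3·0.8974^3 = -0.392763
d^3_{-2,-1}(2.2275) = +0.047493 -0.392763 = -0.345269
Phases: e^{-i·(-2)·6.0343}=+0.878649-0.477468i, e^{-i·(-1)·0.2165}=+0.976655+0.214813i ⇒ D=-0.331701+0.095839i

Re=-0.3317 Im=0.0958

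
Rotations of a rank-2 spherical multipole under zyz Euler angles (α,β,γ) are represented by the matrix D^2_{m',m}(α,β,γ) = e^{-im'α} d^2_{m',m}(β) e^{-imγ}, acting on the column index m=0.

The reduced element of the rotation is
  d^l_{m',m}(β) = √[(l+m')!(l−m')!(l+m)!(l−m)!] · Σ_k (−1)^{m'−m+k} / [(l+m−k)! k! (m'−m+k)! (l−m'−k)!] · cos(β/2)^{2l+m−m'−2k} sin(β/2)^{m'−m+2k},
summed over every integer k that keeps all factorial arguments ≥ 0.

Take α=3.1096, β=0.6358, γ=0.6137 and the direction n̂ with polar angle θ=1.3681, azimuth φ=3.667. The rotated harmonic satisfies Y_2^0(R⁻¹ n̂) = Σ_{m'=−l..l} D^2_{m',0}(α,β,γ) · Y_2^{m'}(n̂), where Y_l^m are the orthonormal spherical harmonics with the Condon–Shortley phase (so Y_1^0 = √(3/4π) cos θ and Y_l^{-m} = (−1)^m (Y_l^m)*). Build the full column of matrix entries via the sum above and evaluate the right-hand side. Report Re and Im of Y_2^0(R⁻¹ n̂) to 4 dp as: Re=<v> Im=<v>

Re=0.0913 Im=0.0000

Need the full column D^2_{m',0} for m'=−2..2 at α=3.1096, β=0.6358, γ=0.6137.
cos(β/2)=0.949894, sin(β/2)=0.312572
d^2_{-2,0}: single k=2 term ⇒ +0.215937;  D = +0.215495-0.013807i
d^2_{-1,0}: k∈[1..2] ⇒ +0.656223 -0.071056 = +0.585167;  D = -0.584868+0.018718i
d^2_{0,0}: k∈[0..2] ⇒ +0.814142 -0.352624 +0.009546 = +0.471064;  D = +0.471064+0.000000i
d^2_{1,0}: k∈[0..1] ⇒ -0.656223 +0.071056 = -0.585167;  D = +0.584868+0.018718i
d^2_{2,0}: single k=0 term ⇒ +0.215937;  D = +0.215495+0.013807i
Y_2^{m'}(θ=1.3681,φ=3.667) and Σ D·Y over m':
  (+0.2155-0.0138i)·(+0.1841-0.3216i)  (-0.5849+0.0187i)·(-0.1318+0.0764i)  (+0.4711+0.0000i)·(-0.2770+0.0000i)  (+0.5849+0.0187i)·(+0.1318+0.0764i)  (+0.2155+0.0138i)·(+0.1841+0.3216i)
Y_2^0(R⁻¹ n̂) = +0.091278+0.000000i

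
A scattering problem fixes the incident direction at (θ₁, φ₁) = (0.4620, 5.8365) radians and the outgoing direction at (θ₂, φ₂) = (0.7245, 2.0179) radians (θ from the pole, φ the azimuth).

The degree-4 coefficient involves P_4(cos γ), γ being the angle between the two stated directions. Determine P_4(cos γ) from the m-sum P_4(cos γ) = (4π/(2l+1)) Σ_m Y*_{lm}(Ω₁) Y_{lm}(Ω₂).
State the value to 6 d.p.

Expand P_4 via completeness: Σ_{m} conj(Y_{4,m}) at Ω₁ times Y_{4,m} at Ω₂ —
  [-4]  conj(Y_{4,-4})(Ω₁) = (-0.003743, -0.017063) ; Y_{4,-4}(Ω₂) = (-0.018435, -0.083370) ; Δ = (-0.001354, 0.000627)
  [-3]  conj(Y_{4,-3})(Ω₁) = (0.022693, -0.096598) ; Y_{4,-3}(Ω₂) = (0.265710, 0.062070) ; Δ = (0.012026, -0.024259)
  [-2]  conj(Y_{4,-2})(Ω₁) = (0.192016, -0.238703) ; Y_{4,-2}(Ω₂) = (-0.269135, 0.335147) ; Δ = (0.028323, 0.128597)
  [-1]  conj(Y_{4,-1})(Ω₁) = (0.444206, -0.212763) ; Y_{4,-1}(Ω₂) = (-0.093924, -0.195883) ; Δ = (-0.083398, -0.067029)
  [+0]  conj(Y_{4,0})(Ω₁) = (0.151727, -0.000000) ; Y_{4,0}(Ω₂) = (-0.298009, 0.000000) ; Δ = (-0.045216, 0.000000)
  [+1]  conj(Y_{4,1})(Ω₁) = (-0.444206, -0.212763) ; Y_{4,1}(Ω₂) = (0.093924, -0.195883) ; Δ = (-0.083398, 0.067029)
  [+2]  conj(Y_{4,2})(Ω₁) = (0.192016, 0.238703) ; Y_{4,2}(Ω₂) = (-0.269135, -0.335147) ; Δ = (0.028323, -0.128597)
  [+3]  conj(Y_{4,3})(Ω₁) = (-0.022693, -0.096598) ; Y_{4,3}(Ω₂) = (-0.265710, 0.062070) ; Δ = (0.012026, 0.024259)
  [+4]  conj(Y_{4,4})(Ω₁) = (-0.003743, 0.017063) ; Y_{4,4}(Ω₂) = (-0.018435, 0.083370) ; Δ = (-0.001354, -0.000627)
Total Σ_m = (-0.134023, 0.000000). Multiply by 1.396263: (-0.187131, 0.000000). P_4(cos γ) = -0.187131

-0.187131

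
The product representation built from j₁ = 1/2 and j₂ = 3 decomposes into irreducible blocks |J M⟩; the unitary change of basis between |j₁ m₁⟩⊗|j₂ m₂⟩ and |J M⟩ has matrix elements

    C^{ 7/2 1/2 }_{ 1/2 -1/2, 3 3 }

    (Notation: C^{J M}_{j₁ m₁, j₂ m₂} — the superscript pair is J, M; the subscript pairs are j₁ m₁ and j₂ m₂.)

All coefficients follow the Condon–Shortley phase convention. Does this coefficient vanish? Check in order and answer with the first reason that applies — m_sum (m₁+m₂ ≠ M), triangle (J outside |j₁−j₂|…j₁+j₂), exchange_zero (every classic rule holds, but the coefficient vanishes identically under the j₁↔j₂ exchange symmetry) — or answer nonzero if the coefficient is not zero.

m-sum: m₁+m₂ = -1/2+3 = 5/2, M = 1/2  ✗ ⇒ coefficient is 0

m_sum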